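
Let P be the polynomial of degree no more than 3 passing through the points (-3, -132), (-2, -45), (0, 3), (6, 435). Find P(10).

Using the Lagrange interpolation formula with nodes -3, -2, 0, 6:
  L_0(n) = (n + 2)n(n - 6) / -27
  L_1(n) = (n + 3)n(n - 6) / 16
  L_2(n) = (n + 3)(n + 2)(n - 6) / -36
  L_3(n) = (n + 3)(n + 2)n / 432
Then P(n) = -132·L_0(n) - 45·L_1(n) + 3·L_2(n) + 435·L_3(n).
Expanding and collecting terms gives P(n) = 3n³ - 6n² + 3.
Evaluating at n = 10: P(10) = 2403.

2403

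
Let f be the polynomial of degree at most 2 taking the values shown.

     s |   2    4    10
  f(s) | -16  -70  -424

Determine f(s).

f(s) = -4s^2 - 3s + 6

Write f(s) = as^2 + bs + c. Substituting each data point gives a linear system:
  4a + 2b + c = -16
  16a + 4b + c = -70
  100a + 10b + c = -424
Solving the system yields a = -4, b = -3, c = 6.
So f(s) = -4s² - 3s + 6.
Check: f(4) = -70. ✓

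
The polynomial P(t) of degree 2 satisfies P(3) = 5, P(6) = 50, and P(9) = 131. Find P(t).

P(t) = 2t^2 - 3t - 4

Write P(t) = at^2 + bt + c. Substituting each data point gives a linear system:
  9a + 3b + c = 5
  36a + 6b + c = 50
  81a + 9b + c = 131
Solving the system yields a = 2, b = -3, c = -4.
So P(t) = 2t^2 - 3t - 4.
Check: P(3) = 5. ✓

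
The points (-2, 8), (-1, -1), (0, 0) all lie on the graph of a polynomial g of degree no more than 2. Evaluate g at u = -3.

27

Using the Lagrange interpolation formula with nodes -2, -1, 0:
  L_0(u) = (u + 1)u / 2
  L_1(u) = (u + 2)u / -1
  L_2(u) = (u + 2)(u + 1) / 2
Then g(u) = 8·L_0(u) - 1·L_1(u) + 0·L_2(u).
Expanding and collecting terms gives g(u) = 5u^2 + 6u.
Evaluating at u = -3: g(-3) = 27.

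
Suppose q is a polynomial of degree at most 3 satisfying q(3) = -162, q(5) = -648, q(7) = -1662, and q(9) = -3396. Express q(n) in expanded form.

Write q(n) = an^3 + bn^2 + cn + d. Substituting each data point gives a linear system:
  27a + 9b + 3c + d = -162
  125a + 25b + 5c + d = -648
  343a + 49b + 7c + d = -1662
  729a + 81b + 9c + d = -3396
Solving the system yields a = -4, b = -6, c = 1, d = -3.
So q(n) = -4n³ - 6n² + n - 3.
Check: q(5) = -648. ✓

q(n) = -4n^3 - 6n^2 + n - 3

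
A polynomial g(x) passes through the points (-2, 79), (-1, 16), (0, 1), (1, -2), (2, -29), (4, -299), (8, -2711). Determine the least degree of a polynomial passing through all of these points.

3

Divided differences on the nodes -2, -1, 0, 1, 2, 4, 8:
  order 0: 79  16  1  -2  -29  -299  -2711
  order 1: -63  -15  -3  -27  -135  -603
  order 2: 24  6  -12  -36  -78
  order 3: -6  -6  -6  -6
  order 4: 0  0  0
  order 5: 0  0
  order 6: 0
The order-3 divided differences are all -6 (nonzero) and every higher order vanishes, so the data lies on a polynomial of degree exactly 3.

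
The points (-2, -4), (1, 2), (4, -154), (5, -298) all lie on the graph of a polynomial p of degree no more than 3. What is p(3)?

-64

Using the Lagrange interpolation formula with nodes -2, 1, 4, 5:
  L_0(n) = (n - 1)(n - 4)(n - 5) / -126
  L_1(n) = (n + 2)(n - 4)(n - 5) / 36
  L_2(n) = (n + 2)(n - 1)(n - 5) / -18
  L_3(n) = (n + 2)(n - 1)(n - 4) / 28
Then p(n) = -4·L_0(n) + 2·L_1(n) - 154·L_2(n) - 298·L_3(n).
Expanding and collecting terms gives p(n) = -2n^3 - 3n^2 + 5n + 2.
Evaluating at n = 3: p(3) = -64.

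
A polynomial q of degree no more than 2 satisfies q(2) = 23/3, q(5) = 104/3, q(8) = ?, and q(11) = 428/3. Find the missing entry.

The 3 known points determine the degree-2 polynomial uniquely.
Write q(x) = ax^2 + bx + c. Substituting each data point gives a linear system:
  4a + 2b + c = 23/3
  25a + 5b + c = 104/3
  121a + 11b + c = 428/3
Solving the system yields a = 1, b = 2, c = -1/3.
So q(x) = x² + 2x - 1/3.
Then q(8) = 239/3.

239/3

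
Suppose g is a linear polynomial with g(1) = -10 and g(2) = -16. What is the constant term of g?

-4

Write g(n) = an + b. Substituting each data point gives a linear system:
  a + b = -10
  2a + b = -16
Solving the system yields a = -6, b = -4.
So g(n) = -6n - 4.
The constant term is -4.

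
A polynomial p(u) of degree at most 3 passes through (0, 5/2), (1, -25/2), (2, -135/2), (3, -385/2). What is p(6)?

Write p(u) = au^3 + bu^2 + cu + d. Substituting each data point gives a linear system:
  d = 5/2
  a + b + c + d = -25/2
  8a + 4b + 2c + d = -135/2
  27a + 9b + 3c + d = -385/2
Solving the system yields a = -5, b = -5, c = -5, d = 5/2.
So p(u) = -5u^3 - 5u^2 - 5u + 5/2.
Then p(6) = -2575/2.

-2575/2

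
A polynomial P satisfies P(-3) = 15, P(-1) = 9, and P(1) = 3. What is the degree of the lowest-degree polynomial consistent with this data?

Forward differences of the values at x = -3, -1, 1:
  P  : 15  9  3
  Δ  : -6  -6
  Δ^2: 0
The first differences are constant (-6) and nonzero, while all higher differences vanish, so the minimal degree is 1.

1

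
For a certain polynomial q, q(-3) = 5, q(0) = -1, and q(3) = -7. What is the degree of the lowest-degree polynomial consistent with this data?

1

Forward differences of the values at n = -3, 0, 3:
  q  : 5  -1  -7
  Δ  : -6  -6
  Δ^2: 0
The first differences are constant (-6) and nonzero, while all higher differences vanish, so the minimal degree is 1.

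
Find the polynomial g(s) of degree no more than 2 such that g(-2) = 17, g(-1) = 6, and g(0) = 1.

g(s) = 3s^2 - 2s + 1

Using the Lagrange interpolation formula with nodes -2, -1, 0:
  L_0(s) = (s + 1)s / 2
  L_1(s) = (s + 2)s / -1
  L_2(s) = (s + 2)(s + 1) / 2
Then g(s) = 17·L_0(s) + 6·L_1(s) + 1·L_2(s).
Expanding and collecting terms gives g(s) = 3s² - 2s + 1.
Check: g(-2) = 17. ✓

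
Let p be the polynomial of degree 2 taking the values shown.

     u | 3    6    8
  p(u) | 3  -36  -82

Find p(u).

Write p(u) = au^2 + bu + c. Substituting each data point gives a linear system:
  9a + 3b + c = 3
  36a + 6b + c = -36
  64a + 8b + c = -82
Solving the system yields a = -2, b = 5, c = 6.
So p(u) = -2u^2 + 5u + 6.
Check: p(8) = -82. ✓

p(u) = -2u^2 + 5u + 6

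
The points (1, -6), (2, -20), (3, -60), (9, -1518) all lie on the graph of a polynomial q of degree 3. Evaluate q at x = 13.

Using the Lagrange interpolation formula with nodes 1, 2, 3, 9:
  L_0(x) = (x - 2)(x - 3)(x - 9) / -16
  L_1(x) = (x - 1)(x - 3)(x - 9) / 7
  L_2(x) = (x - 1)(x - 2)(x - 9) / -12
  L_3(x) = (x - 1)(x - 2)(x - 3) / 336
Then q(x) = -6·L_0(x) - 20·L_1(x) - 60·L_2(x) - 1518·L_3(x).
Expanding and collecting terms gives q(x) = -2x^3 - x^2 + 3x - 6.
Evaluating at x = 13: q(13) = -4530.

-4530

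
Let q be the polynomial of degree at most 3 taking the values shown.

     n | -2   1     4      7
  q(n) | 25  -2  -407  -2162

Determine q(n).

Write q(n) = an^3 + bn^2 + cn + d. Substituting each data point gives a linear system:
  -8a + 4b - 2c + d = 25
  a + b + c + d = -2
  64a + 16b + 4c + d = -407
  343a + 49b + 7c + d = -2162
Solving the system yields a = -6, b = -3, c = 6, d = 1.
So q(n) = -6n³ - 3n² + 6n + 1.
Check: q(7) = -2162. ✓

q(n) = -6n^3 - 3n^2 + 6n + 1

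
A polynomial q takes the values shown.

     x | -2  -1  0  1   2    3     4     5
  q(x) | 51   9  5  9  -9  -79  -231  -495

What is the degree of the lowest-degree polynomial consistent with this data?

Forward differences of the values at x = -2, -1, 0, 1, 2, 3, 4, 5:
  q  : 51  9  5  9  -9  -79  -231  -495
  Δ  : -42  -4  4  -18  -70  -152  -264
  Δ^2: 38  8  -22  -52  -82  -112
  Δ^3: -30  -30  -30  -30  -30
  Δ^4: 0  0  0  0
  Δ^5: 0  0  0
  Δ^6: 0  0
  Δ^7: 0
The third differences are constant (-30) and nonzero, while all higher differences vanish, so the minimal degree is 3.

3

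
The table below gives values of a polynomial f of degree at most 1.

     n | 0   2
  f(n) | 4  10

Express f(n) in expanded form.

f(n) = 3n + 4

Write f(n) = an + b. Substituting each data point gives a linear system:
  b = 4
  2a + b = 10
Solving the system yields a = 3, b = 4.
So f(n) = 3n + 4.
Check: f(0) = 4. ✓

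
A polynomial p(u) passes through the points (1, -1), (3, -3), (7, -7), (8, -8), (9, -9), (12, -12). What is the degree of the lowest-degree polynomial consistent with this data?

1

Divided differences on the nodes 1, 3, 7, 8, 9, 12:
  order 0: -1  -3  -7  -8  -9  -12
  order 1: -1  -1  -1  -1  -1
  order 2: 0  0  0  0
  order 3: 0  0  0
  order 4: 0  0
  order 5: 0
The order-1 divided differences are all -1 (nonzero) and every higher order vanishes, so the data lies on a polynomial of degree exactly 1.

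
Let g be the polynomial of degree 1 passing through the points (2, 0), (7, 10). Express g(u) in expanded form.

g(u) = 2u - 4

Write g(u) = au + b. Substituting each data point gives a linear system:
  2a + b = 0
  7a + b = 10
Solving the system yields a = 2, b = -4.
So g(u) = 2u - 4.
Check: g(2) = 0. ✓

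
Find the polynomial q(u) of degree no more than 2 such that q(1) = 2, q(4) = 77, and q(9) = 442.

Write q(u) = au^2 + bu + c. Substituting each data point gives a linear system:
  a + b + c = 2
  16a + 4b + c = 77
  81a + 9b + c = 442
Solving the system yields a = 6, b = -5, c = 1.
So q(u) = 6u² - 5u + 1.
Check: q(1) = 2. ✓

q(u) = 6u^2 - 5u + 1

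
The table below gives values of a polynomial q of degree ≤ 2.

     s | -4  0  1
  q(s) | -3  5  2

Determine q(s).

q(s) = -s^2 - 2s + 5

Write q(s) = as^2 + bs + c. Substituting each data point gives a linear system:
  16a - 4b + c = -3
  c = 5
  a + b + c = 2
Solving the system yields a = -1, b = -2, c = 5.
So q(s) = -s^2 - 2s + 5.
Check: q(1) = 2. ✓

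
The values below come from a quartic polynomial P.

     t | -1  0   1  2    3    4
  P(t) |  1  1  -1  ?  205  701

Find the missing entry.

On equispaced nodes a degree-4 polynomial has vanishing fifth forward difference, so
  - P(-1) + 5·P(0) - 10·P(1) + 10·P(2) - 5·P(3) + P(4) = 0.
Substituting the known values and solving for P(2):
  10·P(2) = 310
  P(2) = 31.

31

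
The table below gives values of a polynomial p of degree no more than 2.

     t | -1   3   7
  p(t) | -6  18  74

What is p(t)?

Using the Lagrange interpolation formula with nodes -1, 3, 7:
  L_0(t) = (t - 3)(t - 7) / 32
  L_1(t) = (t + 1)(t - 7) / -16
  L_2(t) = (t + 1)(t - 3) / 32
Then p(t) = -6·L_0(t) + 18·L_1(t) + 74·L_2(t).
Expanding and collecting terms gives p(t) = t^2 + 4t - 3.
Check: p(7) = 74. ✓

p(t) = t^2 + 4t - 3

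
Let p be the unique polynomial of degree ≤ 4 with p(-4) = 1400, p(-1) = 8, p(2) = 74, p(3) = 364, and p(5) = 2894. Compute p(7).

Using the Lagrange interpolation formula with nodes -4, -1, 2, 3, 5:
  L_0(x) = (x + 1)(x - 2)(x - 3)(x - 5) / 1134
  L_1(x) = (x + 4)(x - 2)(x - 3)(x - 5) / -216
  L_2(x) = (x + 4)(x + 1)(x - 3)(x - 5) / 54
  L_3(x) = (x + 4)(x + 1)(x - 2)(x - 5) / -56
  L_4(x) = (x + 4)(x + 1)(x - 2)(x - 3) / 324
Then p(x) = 1400·L_0(x) + 8·L_1(x) + 74·L_2(x) + 364·L_3(x) + 2894·L_4(x).
Expanding and collecting terms gives p(x) = 5x^4 - 2x^3 + 3x + 4.
Evaluating at x = 7: p(7) = 11344.

11344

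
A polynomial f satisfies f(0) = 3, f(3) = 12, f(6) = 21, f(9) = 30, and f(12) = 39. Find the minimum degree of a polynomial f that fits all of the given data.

1

Forward differences of the values at n = 0, 3, 6, 9, 12:
  f  : 3  12  21  30  39
  Δ  : 9  9  9  9
  Δ^2: 0  0  0
  Δ^3: 0  0
  Δ^4: 0
The first differences are constant (9) and nonzero, while all higher differences vanish, so the minimal degree is 1.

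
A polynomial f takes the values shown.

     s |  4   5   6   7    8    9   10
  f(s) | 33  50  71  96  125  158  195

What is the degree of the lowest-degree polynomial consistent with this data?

2

Forward differences of the values at s = 4, 5, 6, 7, 8, 9, 10:
  f  : 33  50  71  96  125  158  195
  Δ  : 17  21  25  29  33  37
  Δ^2: 4  4  4  4  4
  Δ^3: 0  0  0  0
  Δ^4: 0  0  0
  Δ^5: 0  0
  Δ^6: 0
The second differences are constant (4) and nonzero, while all higher differences vanish, so the minimal degree is 2.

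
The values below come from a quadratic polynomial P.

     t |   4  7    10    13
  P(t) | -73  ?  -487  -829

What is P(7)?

-235

The 3 known points determine the degree-2 polynomial uniquely.
Write P(t) = at^2 + bt + c. Substituting each data point gives a linear system:
  16a + 4b + c = -73
  100a + 10b + c = -487
  169a + 13b + c = -829
Solving the system yields a = -5, b = 1, c = 3.
So P(t) = -5t² + t + 3.
Then P(7) = -235.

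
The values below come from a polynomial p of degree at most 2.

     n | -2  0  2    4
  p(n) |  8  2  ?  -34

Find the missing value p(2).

On equispaced nodes a degree-2 polynomial has vanishing third forward difference, so
  - p(-2) + 3·p(0) - 3·p(2) + p(4) = 0.
Substituting the known values and solving for p(2):
  -3·p(2) = 36
  p(2) = -12.

-12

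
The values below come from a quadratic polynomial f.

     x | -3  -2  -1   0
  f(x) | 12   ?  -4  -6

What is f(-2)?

The 3 known points determine the degree-2 polynomial uniquely.
Write f(x) = ax^2 + bx + c. Substituting each data point gives a linear system:
  9a - 3b + c = 12
  a - b + c = -4
  c = -6
Solving the system yields a = 2, b = 0, c = -6.
So f(x) = 2x² - 6.
Then f(-2) = 2.

2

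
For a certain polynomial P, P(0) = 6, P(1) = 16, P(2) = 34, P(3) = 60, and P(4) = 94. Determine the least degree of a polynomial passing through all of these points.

Forward differences of the values at t = 0, 1, 2, 3, 4:
  P  : 6  16  34  60  94
  Δ  : 10  18  26  34
  Δ^2: 8  8  8
  Δ^3: 0  0
  Δ^4: 0
The second differences are constant (8) and nonzero, while all higher differences vanish, so the minimal degree is 2.

2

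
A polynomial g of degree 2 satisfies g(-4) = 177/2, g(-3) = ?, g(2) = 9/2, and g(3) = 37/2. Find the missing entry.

The 3 known points determine the degree-2 polynomial uniquely.
Write g(x) = ax^2 + bx + c. Substituting each data point gives a linear system:
  16a - 4b + c = 177/2
  4a + 2b + c = 9/2
  9a + 3b + c = 37/2
Solving the system yields a = 4, b = -6, c = 1/2.
So g(x) = 4x² - 6x + 1/2.
Then g(-3) = 109/2.

109/2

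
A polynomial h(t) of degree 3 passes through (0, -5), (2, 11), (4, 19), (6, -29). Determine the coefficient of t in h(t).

2

Write h(t) = at^3 + bt^2 + ct + d. Substituting each data point gives a linear system:
  d = -5
  8a + 4b + 2c + d = 11
  64a + 16b + 4c + d = 19
  216a + 36b + 6c + d = -29
Solving the system yields a = -1, b = 5, c = 2, d = -5.
So h(t) = -t^3 + 5t^2 + 2t - 5.
The coefficient of t is 2.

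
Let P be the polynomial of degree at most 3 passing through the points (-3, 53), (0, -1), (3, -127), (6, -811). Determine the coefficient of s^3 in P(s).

-3

Write P(s) = as^3 + bs^2 + cs + d. Substituting each data point gives a linear system:
  -27a + 9b - 3c + d = 53
  d = -1
  27a + 9b + 3c + d = -127
  216a + 36b + 6c + d = -811
Solving the system yields a = -3, b = -4, c = -3, d = -1.
So P(s) = -3s^3 - 4s^2 - 3s - 1.
The leading coefficient is -3.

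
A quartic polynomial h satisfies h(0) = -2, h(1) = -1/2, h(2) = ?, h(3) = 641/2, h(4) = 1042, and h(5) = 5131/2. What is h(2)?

56

On equispaced nodes a degree-4 polynomial has vanishing fifth forward difference, so
  - h(0) + 5·h(1) - 10·h(2) + 10·h(3) - 5·h(4) + h(5) = 0.
Substituting the known values and solving for h(2):
  -10·h(2) = -560
  h(2) = 56.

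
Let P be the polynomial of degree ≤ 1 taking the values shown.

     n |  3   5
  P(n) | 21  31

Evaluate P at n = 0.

Using the Lagrange interpolation formula with nodes 3, 5:
  L_0(n) = (n - 5) / -2
  L_1(n) = (n - 3) / 2
Then P(n) = 21·L_0(n) + 31·L_1(n).
Expanding and collecting terms gives P(n) = 5n + 6.
Evaluating at n = 0: P(0) = 6.

6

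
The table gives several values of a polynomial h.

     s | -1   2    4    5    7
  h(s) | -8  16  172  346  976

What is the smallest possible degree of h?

Divided differences on the nodes -1, 2, 4, 5, 7:
  order 0: -8  16  172  346  976
  order 1: 8  78  174  315
  order 2: 14  32  47
  order 3: 3  3
  order 4: 0
The order-3 divided differences are all 3 (nonzero) and every higher order vanishes, so the data lies on a polynomial of degree exactly 3.

3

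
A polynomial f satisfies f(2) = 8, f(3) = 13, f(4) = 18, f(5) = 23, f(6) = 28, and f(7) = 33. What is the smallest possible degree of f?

1

Forward differences of the values at x = 2, 3, 4, 5, 6, 7:
  f  : 8  13  18  23  28  33
  Δ  : 5  5  5  5  5
  Δ^2: 0  0  0  0
  Δ^3: 0  0  0
  Δ^4: 0  0
  Δ^5: 0
The first differences are constant (5) and nonzero, while all higher differences vanish, so the minimal degree is 1.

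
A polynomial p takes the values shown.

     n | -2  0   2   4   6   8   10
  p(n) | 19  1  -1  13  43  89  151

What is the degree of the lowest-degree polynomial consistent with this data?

Forward differences of the values at n = -2, 0, 2, 4, 6, 8, 10:
  p  : 19  1  -1  13  43  89  151
  Δ  : -18  -2  14  30  46  62
  Δ^2: 16  16  16  16  16
  Δ^3: 0  0  0  0
  Δ^4: 0  0  0
  Δ^5: 0  0
  Δ^6: 0
The second differences are constant (16) and nonzero, while all higher differences vanish, so the minimal degree is 2.

2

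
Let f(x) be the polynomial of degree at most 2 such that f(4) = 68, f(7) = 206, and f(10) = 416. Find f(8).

Using the Lagrange interpolation formula with nodes 4, 7, 10:
  L_0(x) = (x - 7)(x - 10) / 18
  L_1(x) = (x - 4)(x - 10) / -9
  L_2(x) = (x - 4)(x - 7) / 18
Then f(x) = 68·L_0(x) + 206·L_1(x) + 416·L_2(x).
Expanding and collecting terms gives f(x) = 4x² + 2x - 4.
Evaluating at x = 8: f(8) = 268.

268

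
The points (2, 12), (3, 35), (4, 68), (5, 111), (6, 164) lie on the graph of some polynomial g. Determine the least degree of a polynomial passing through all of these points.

Forward differences of the values at s = 2, 3, 4, 5, 6:
  g  : 12  35  68  111  164
  Δ  : 23  33  43  53
  Δ^2: 10  10  10
  Δ^3: 0  0
  Δ^4: 0
The second differences are constant (10) and nonzero, while all higher differences vanish, so the minimal degree is 2.

2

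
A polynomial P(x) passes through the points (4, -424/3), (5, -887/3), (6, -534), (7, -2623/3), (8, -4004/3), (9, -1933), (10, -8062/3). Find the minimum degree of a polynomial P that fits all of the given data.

3

Forward differences of the values at x = 4, 5, 6, 7, 8, 9, 10:
  P  : -424/3  -887/3  -534  -2623/3  -4004/3  -1933  -8062/3
  Δ  : -463/3  -715/3  -1021/3  -1381/3  -1795/3  -2263/3
  Δ^2: -84  -102  -120  -138  -156
  Δ^3: -18  -18  -18  -18
  Δ^4: 0  0  0
  Δ^5: 0  0
  Δ^6: 0
The third differences are constant (-18) and nonzero, while all higher differences vanish, so the minimal degree is 3.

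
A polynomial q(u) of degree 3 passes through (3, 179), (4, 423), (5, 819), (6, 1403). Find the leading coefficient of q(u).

6

Write q(u) = au^3 + bu^2 + cu + d. Substituting each data point gives a linear system:
  27a + 9b + 3c + d = 179
  64a + 16b + 4c + d = 423
  125a + 25b + 5c + d = 819
  216a + 36b + 6c + d = 1403
Solving the system yields a = 6, b = 4, c = -6, d = -1.
So q(u) = 6u³ + 4u² - 6u - 1.
The leading coefficient is 6.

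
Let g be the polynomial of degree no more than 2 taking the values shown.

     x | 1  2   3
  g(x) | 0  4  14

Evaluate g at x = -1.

10

Write g(x) = ax^2 + bx + c. Substituting each data point gives a linear system:
  a + b + c = 0
  4a + 2b + c = 4
  9a + 3b + c = 14
Solving the system yields a = 3, b = -5, c = 2.
So g(x) = 3x^2 - 5x + 2.
Then g(-1) = 10.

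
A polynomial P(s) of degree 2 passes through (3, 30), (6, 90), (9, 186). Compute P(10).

Using the Lagrange interpolation formula with nodes 3, 6, 9:
  L_0(s) = (s - 6)(s - 9) / 18
  L_1(s) = (s - 3)(s - 9) / -9
  L_2(s) = (s - 3)(s - 6) / 18
Then P(s) = 30·L_0(s) + 90·L_1(s) + 186·L_2(s).
Expanding and collecting terms gives P(s) = 2s^2 + 2s + 6.
Evaluating at s = 10: P(10) = 226.

226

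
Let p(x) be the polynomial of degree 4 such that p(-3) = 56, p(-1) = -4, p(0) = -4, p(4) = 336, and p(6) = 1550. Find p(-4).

200

Write p(x) = ax^4 + bx^3 + cx^2 + dx + e. Substituting each data point gives a linear system:
  81a - 27b + 9c - 3d + e = 56
  a - b + c - d + e = -4
  e = -4
  256a + 64b + 16c + 4d + e = 336
  1296a + 216b + 36c + 6d + e = 1550
Solving the system yields a = 1, b = 1, c = 1, d = 1, e = -4.
So p(x) = x⁴ + x³ + x² + x - 4.
Then p(-4) = 200.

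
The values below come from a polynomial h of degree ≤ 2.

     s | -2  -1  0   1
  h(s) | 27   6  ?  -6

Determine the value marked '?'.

On equispaced nodes a degree-2 polynomial has vanishing third forward difference, so
  - h(-2) + 3·h(-1) - 3·h(0) + h(1) = 0.
Substituting the known values and solving for h(0):
  -3·h(0) = 15
  h(0) = -5.

-5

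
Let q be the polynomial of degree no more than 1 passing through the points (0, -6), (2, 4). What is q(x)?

q(x) = 5x - 6

Write q(x) = ax + b. Substituting each data point gives a linear system:
  b = -6
  2a + b = 4
Solving the system yields a = 5, b = -6.
So q(x) = 5x - 6.
Check: q(0) = -6. ✓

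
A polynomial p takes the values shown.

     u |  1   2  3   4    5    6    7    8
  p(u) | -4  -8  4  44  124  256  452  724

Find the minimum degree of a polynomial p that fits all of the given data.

3

Forward differences of the values at u = 1, 2, 3, 4, 5, 6, 7, 8:
  p  : -4  -8  4  44  124  256  452  724
  Δ  : -4  12  40  80  132  196  272
  Δ^2: 16  28  40  52  64  76
  Δ^3: 12  12  12  12  12
  Δ^4: 0  0  0  0
  Δ^5: 0  0  0
  Δ^6: 0  0
  Δ^7: 0
The third differences are constant (12) and nonzero, while all higher differences vanish, so the minimal degree is 3.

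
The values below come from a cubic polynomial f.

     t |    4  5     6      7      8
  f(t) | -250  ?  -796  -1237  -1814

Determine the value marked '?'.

-473

The 4 known points determine the degree-3 polynomial uniquely.
Write f(t) = at^3 + bt^2 + ct + d. Substituting each data point gives a linear system:
  64a + 16b + 4c + d = -250
  216a + 36b + 6c + d = -796
  343a + 49b + 7c + d = -1237
  512a + 64b + 8c + d = -1814
Solving the system yields a = -3, b = -5, c = 5, d = 2.
So f(t) = -3t^3 - 5t^2 + 5t + 2.
Then f(5) = -473.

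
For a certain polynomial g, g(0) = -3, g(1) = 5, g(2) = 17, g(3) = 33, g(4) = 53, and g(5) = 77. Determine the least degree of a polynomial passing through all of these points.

Forward differences of the values at u = 0, 1, 2, 3, 4, 5:
  g  : -3  5  17  33  53  77
  Δ  : 8  12  16  20  24
  Δ^2: 4  4  4  4
  Δ^3: 0  0  0
  Δ^4: 0  0
  Δ^5: 0
The second differences are constant (4) and nonzero, while all higher differences vanish, so the minimal degree is 2.

2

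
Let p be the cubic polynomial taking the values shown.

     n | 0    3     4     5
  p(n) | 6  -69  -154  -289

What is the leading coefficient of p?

-2

Write p(n) = an^3 + bn^2 + cn + d. Substituting each data point gives a linear system:
  d = 6
  27a + 9b + 3c + d = -69
  64a + 16b + 4c + d = -154
  125a + 25b + 5c + d = -289
Solving the system yields a = -2, b = -1, c = -4, d = 6.
So p(n) = -2n^3 - n^2 - 4n + 6.
The leading coefficient is -2.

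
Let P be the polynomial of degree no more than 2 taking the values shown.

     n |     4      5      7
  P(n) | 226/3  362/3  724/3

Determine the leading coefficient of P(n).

Write P(n) = an^2 + bn + c. Substituting each data point gives a linear system:
  16a + 4b + c = 226/3
  25a + 5b + c = 362/3
  49a + 7b + c = 724/3
Solving the system yields a = 5, b = 1/3, c = -6.
So P(n) = 5n² + (1/3)n - 6.
The leading coefficient is 5.

5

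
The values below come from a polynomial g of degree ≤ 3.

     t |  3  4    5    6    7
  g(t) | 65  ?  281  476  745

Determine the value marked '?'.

The 4 known points determine the degree-3 polynomial uniquely.
Write g(t) = at^3 + bt^2 + ct + d. Substituting each data point gives a linear system:
  27a + 9b + 3c + d = 65
  125a + 25b + 5c + d = 281
  216a + 36b + 6c + d = 476
  343a + 49b + 7c + d = 745
Solving the system yields a = 2, b = 1, c = 2, d = -4.
So g(t) = 2t^3 + t^2 + 2t - 4.
Then g(4) = 148.

148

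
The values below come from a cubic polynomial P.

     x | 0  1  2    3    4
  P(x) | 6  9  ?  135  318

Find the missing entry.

42

The 4 known points determine the degree-3 polynomial uniquely.
Write P(x) = ax^3 + bx^2 + cx + d. Substituting each data point gives a linear system:
  d = 6
  a + b + c + d = 9
  27a + 9b + 3c + d = 135
  64a + 16b + 4c + d = 318
Solving the system yields a = 5, b = 0, c = -2, d = 6.
So P(x) = 5x³ - 2x + 6.
Then P(2) = 42.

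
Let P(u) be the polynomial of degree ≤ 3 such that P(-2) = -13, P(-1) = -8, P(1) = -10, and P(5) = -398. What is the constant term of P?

Write P(u) = au^3 + bu^2 + cu + d. Substituting each data point gives a linear system:
  -8a + 4b - 2c + d = -13
  -a + b - c + d = -8
  a + b + c + d = -10
  125a + 25b + 5c + d = -398
Solving the system yields a = -2, b = -6, c = 1, d = -3.
So P(u) = -2u^3 - 6u^2 + u - 3.
The constant term is -3.

-3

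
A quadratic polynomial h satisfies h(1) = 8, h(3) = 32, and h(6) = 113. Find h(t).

Write h(t) = at^2 + bt + c. Substituting each data point gives a linear system:
  a + b + c = 8
  9a + 3b + c = 32
  36a + 6b + c = 113
Solving the system yields a = 3, b = 0, c = 5.
So h(t) = 3t^2 + 5.
Check: h(3) = 32. ✓

h(t) = 3t^2 + 5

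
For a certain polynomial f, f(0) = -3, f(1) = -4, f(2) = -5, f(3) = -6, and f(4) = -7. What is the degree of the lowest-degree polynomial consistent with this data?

1

Forward differences of the values at u = 0, 1, 2, 3, 4:
  f  : -3  -4  -5  -6  -7
  Δ  : -1  -1  -1  -1
  Δ^2: 0  0  0
  Δ^3: 0  0
  Δ^4: 0
The first differences are constant (-1) and nonzero, while all higher differences vanish, so the minimal degree is 1.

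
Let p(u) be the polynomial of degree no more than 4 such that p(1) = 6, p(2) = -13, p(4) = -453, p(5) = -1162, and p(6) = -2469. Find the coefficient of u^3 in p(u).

0

Write p(u) = au^4 + bu^3 + cu^2 + du + e. Substituting each data point gives a linear system:
  a + b + c + d + e = 6
  16a + 8b + 4c + 2d + e = -13
  256a + 64b + 16c + 4d + e = -453
  625a + 125b + 25c + 5d + e = -1162
  1296a + 216b + 36c + 6d + e = -2469
Solving the system yields a = -2, b = 0, c = 3, d = 2, e = 3.
So p(u) = -2u^4 + 3u^2 + 2u + 3.
The coefficient of u^3 is 0.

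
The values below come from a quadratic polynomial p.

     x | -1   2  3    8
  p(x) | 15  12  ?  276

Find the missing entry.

31

The 3 known points determine the degree-2 polynomial uniquely.
Write p(x) = ax^2 + bx + c. Substituting each data point gives a linear system:
  a - b + c = 15
  4a + 2b + c = 12
  64a + 8b + c = 276
Solving the system yields a = 5, b = -6, c = 4.
So p(x) = 5x^2 - 6x + 4.
Then p(3) = 31.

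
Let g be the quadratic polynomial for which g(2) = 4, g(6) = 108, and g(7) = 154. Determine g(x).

g(x) = 4x^2 - 6x

Write g(x) = ax^2 + bx + c. Substituting each data point gives a linear system:
  4a + 2b + c = 4
  36a + 6b + c = 108
  49a + 7b + c = 154
Solving the system yields a = 4, b = -6, c = 0.
So g(x) = 4x^2 - 6x.
Check: g(7) = 154. ✓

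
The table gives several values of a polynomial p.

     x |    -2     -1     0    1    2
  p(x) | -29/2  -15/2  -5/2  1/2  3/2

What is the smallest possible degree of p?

2

Forward differences of the values at x = -2, -1, 0, 1, 2:
  p  : -29/2  -15/2  -5/2  1/2  3/2
  Δ  : 7  5  3  1
  Δ^2: -2  -2  -2
  Δ^3: 0  0
  Δ^4: 0
The second differences are constant (-2) and nonzero, while all higher differences vanish, so the minimal degree is 2.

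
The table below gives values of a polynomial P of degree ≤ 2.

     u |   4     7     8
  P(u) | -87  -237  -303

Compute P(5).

Write P(u) = au^2 + bu + c. Substituting each data point gives a linear system:
  16a + 4b + c = -87
  49a + 7b + c = -237
  64a + 8b + c = -303
Solving the system yields a = -4, b = -6, c = 1.
So P(u) = -4u^2 - 6u + 1.
Then P(5) = -129.

-129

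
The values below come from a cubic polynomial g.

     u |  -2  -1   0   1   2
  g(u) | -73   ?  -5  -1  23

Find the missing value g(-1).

-19

On equispaced nodes a degree-3 polynomial has vanishing fourth forward difference, so
  g(-2) - 4·g(-1) + 6·g(0) - 4·g(1) + g(2) = 0.
Substituting the known values and solving for g(-1):
  -4·g(-1) = 76
  g(-1) = -19.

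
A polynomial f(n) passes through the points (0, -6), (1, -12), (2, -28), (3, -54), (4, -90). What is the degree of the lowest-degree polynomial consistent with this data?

Forward differences of the values at n = 0, 1, 2, 3, 4:
  f  : -6  -12  -28  -54  -90
  Δ  : -6  -16  -26  -36
  Δ^2: -10  -10  -10
  Δ^3: 0  0
  Δ^4: 0
The second differences are constant (-10) and nonzero, while all higher differences vanish, so the minimal degree is 2.

2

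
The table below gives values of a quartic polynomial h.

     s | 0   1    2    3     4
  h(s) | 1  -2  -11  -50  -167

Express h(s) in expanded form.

Using the Lagrange interpolation formula with nodes 0, 1, 2, 3, 4:
  L_0(s) = (s - 1)(s - 2)(s - 3)(s - 4) / 24
  L_1(s) = s(s - 2)(s - 3)(s - 4) / -6
  L_2(s) = s(s - 1)(s - 3)(s - 4) / 4
  L_3(s) = s(s - 1)(s - 2)(s - 4) / -6
  L_4(s) = s(s - 1)(s - 2)(s - 3) / 24
Then h(s) = 1·L_0(s) - 2·L_1(s) - 11·L_2(s) - 50·L_3(s) - 167·L_4(s).
Expanding and collecting terms gives h(s) = -s^4 + 2s^3 - 2s^2 - 2s + 1.
Check: h(0) = 1. ✓

h(s) = -s^4 + 2s^3 - 2s^2 - 2s + 1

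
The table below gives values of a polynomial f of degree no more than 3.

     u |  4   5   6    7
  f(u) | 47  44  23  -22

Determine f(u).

Write f(u) = au^3 + bu^2 + cu + d. Substituting each data point gives a linear system:
  64a + 16b + 4c + d = 47
  125a + 25b + 5c + d = 44
  216a + 36b + 6c + d = 23
  343a + 49b + 7c + d = -22
Solving the system yields a = -1, b = 6, c = 4, d = -1.
So f(u) = -u^3 + 6u^2 + 4u - 1.
Check: f(7) = -22. ✓

f(u) = -u^3 + 6u^2 + 4u - 1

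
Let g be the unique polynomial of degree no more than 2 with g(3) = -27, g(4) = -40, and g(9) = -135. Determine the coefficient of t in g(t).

Write g(t) = at^2 + bt + c. Substituting each data point gives a linear system:
  9a + 3b + c = -27
  16a + 4b + c = -40
  81a + 9b + c = -135
Solving the system yields a = -1, b = -6, c = 0.
So g(t) = -t^2 - 6t.
The coefficient of t is -6.

-6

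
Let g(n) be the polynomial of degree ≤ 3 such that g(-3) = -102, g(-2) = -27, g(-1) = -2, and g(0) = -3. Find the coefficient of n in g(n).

Write g(n) = an^3 + bn^2 + cn + d. Substituting each data point gives a linear system:
  -27a + 9b - 3c + d = -102
  -8a + 4b - 2c + d = -27
  -a + b - c + d = -2
  d = -3
Solving the system yields a = 4, b = -1, c = -6, d = -3.
So g(n) = 4n^3 - n^2 - 6n - 3.
The coefficient of n is -6.

-6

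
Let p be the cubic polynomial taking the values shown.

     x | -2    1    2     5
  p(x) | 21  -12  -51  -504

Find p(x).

p(x) = -3x^3 - 4x^2 - 6x + 1

Using the Lagrange interpolation formula with nodes -2, 1, 2, 5:
  L_0(x) = (x - 1)(x - 2)(x - 5) / -84
  L_1(x) = (x + 2)(x - 2)(x - 5) / 12
  L_2(x) = (x + 2)(x - 1)(x - 5) / -12
  L_3(x) = (x + 2)(x - 1)(x - 2) / 84
Then p(x) = 21·L_0(x) - 12·L_1(x) - 51·L_2(x) - 504·L_3(x).
Expanding and collecting terms gives p(x) = -3x^3 - 4x^2 - 6x + 1.
Check: p(5) = -504. ✓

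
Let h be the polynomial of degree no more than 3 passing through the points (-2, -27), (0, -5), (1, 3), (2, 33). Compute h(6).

733

Using the Lagrange interpolation formula with nodes -2, 0, 1, 2:
  L_0(n) = n(n - 1)(n - 2) / -24
  L_1(n) = (n + 2)(n - 1)(n - 2) / 4
  L_2(n) = (n + 2)n(n - 2) / -3
  L_3(n) = (n + 2)n(n - 1) / 8
Then h(n) = -27·L_0(n) - 5·L_1(n) + 3·L_2(n) + 33·L_3(n).
Expanding and collecting terms gives h(n) = 3n^3 + 2n^2 + 3n - 5.
Evaluating at n = 6: h(6) = 733.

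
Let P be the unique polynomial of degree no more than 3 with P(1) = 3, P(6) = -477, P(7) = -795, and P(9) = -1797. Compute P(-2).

51

Using the Lagrange interpolation formula with nodes 1, 6, 7, 9:
  L_0(s) = (s - 6)(s - 7)(s - 9) / -240
  L_1(s) = (s - 1)(s - 7)(s - 9) / 15
  L_2(s) = (s - 1)(s - 6)(s - 9) / -12
  L_3(s) = (s - 1)(s - 6)(s - 7) / 48
Then P(s) = 3·L_0(s) - 477·L_1(s) - 795·L_2(s) - 1797·L_3(s).
Expanding and collecting terms gives P(s) = -3s^3 + 5s^2 - 2s + 3.
Evaluating at s = -2: P(-2) = 51.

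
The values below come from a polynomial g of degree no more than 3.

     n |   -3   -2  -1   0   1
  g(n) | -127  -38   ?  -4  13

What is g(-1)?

The 4 known points determine the degree-3 polynomial uniquely.
Write g(n) = an^3 + bn^2 + cn + d. Substituting each data point gives a linear system:
  -27a + 9b - 3c + d = -127
  -8a + 4b - 2c + d = -38
  d = -4
  a + b + c + d = 13
Solving the system yields a = 6, b = 6, c = 5, d = -4.
So g(n) = 6n^3 + 6n^2 + 5n - 4.
Then g(-1) = -9.

-9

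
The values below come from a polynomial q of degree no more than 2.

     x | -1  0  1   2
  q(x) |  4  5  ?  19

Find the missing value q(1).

The 3 known points determine the degree-2 polynomial uniquely.
Write q(x) = ax^2 + bx + c. Substituting each data point gives a linear system:
  a - b + c = 4
  c = 5
  4a + 2b + c = 19
Solving the system yields a = 2, b = 3, c = 5.
So q(x) = 2x^2 + 3x + 5.
Then q(1) = 10.

10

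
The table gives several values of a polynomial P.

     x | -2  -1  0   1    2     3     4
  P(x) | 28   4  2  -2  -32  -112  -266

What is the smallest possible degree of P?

3

Forward differences of the values at x = -2, -1, 0, 1, 2, 3, 4:
  P  : 28  4  2  -2  -32  -112  -266
  Δ  : -24  -2  -4  -30  -80  -154
  Δ^2: 22  -2  -26  -50  -74
  Δ^3: -24  -24  -24  -24
  Δ^4: 0  0  0
  Δ^5: 0  0
  Δ^6: 0
The third differences are constant (-24) and nonzero, while all higher differences vanish, so the minimal degree is 3.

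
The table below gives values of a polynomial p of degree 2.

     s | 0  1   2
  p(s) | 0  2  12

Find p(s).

p(s) = 4s^2 - 2s

Write p(s) = as^2 + bs + c. Substituting each data point gives a linear system:
  c = 0
  a + b + c = 2
  4a + 2b + c = 12
Solving the system yields a = 4, b = -2, c = 0.
So p(s) = 4s² - 2s.
Check: p(1) = 2. ✓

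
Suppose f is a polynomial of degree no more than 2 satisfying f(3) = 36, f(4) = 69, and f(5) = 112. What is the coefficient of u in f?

Write f(u) = au^2 + bu + c. Substituting each data point gives a linear system:
  9a + 3b + c = 36
  16a + 4b + c = 69
  25a + 5b + c = 112
Solving the system yields a = 5, b = -2, c = -3.
So f(u) = 5u² - 2u - 3.
The coefficient of u is -2.

-2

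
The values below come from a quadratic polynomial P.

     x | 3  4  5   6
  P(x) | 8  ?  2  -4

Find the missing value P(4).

6

The 3 known points determine the degree-2 polynomial uniquely.
Write P(x) = ax^2 + bx + c. Substituting each data point gives a linear system:
  9a + 3b + c = 8
  25a + 5b + c = 2
  36a + 6b + c = -4
Solving the system yields a = -1, b = 5, c = 2.
So P(x) = -x² + 5x + 2.
Then P(4) = 6.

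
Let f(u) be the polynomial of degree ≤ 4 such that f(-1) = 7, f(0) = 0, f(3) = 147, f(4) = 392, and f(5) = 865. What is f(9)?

7677

Write f(u) = au^4 + bu^3 + cu^2 + du + e. Substituting each data point gives a linear system:
  a - b + c - d + e = 7
  e = 0
  81a + 27b + 9c + 3d + e = 147
  256a + 64b + 16c + 4d + e = 392
  625a + 125b + 25c + 5d + e = 865
Solving the system yields a = 1, b = 1, c = 5, d = -2, e = 0.
So f(u) = u⁴ + u³ + 5u² - 2u.
Then f(9) = 7677.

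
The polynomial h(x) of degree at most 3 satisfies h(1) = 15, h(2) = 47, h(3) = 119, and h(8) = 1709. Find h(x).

h(x) = 3x^3 + 2x^2 + 5x + 5

Write h(x) = ax^3 + bx^2 + cx + d. Substituting each data point gives a linear system:
  a + b + c + d = 15
  8a + 4b + 2c + d = 47
  27a + 9b + 3c + d = 119
  512a + 64b + 8c + d = 1709
Solving the system yields a = 3, b = 2, c = 5, d = 5.
So h(x) = 3x^3 + 2x^2 + 5x + 5.
Check: h(1) = 15. ✓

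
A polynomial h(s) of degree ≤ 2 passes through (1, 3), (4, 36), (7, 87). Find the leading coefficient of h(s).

1

Write h(s) = as^2 + bs + c. Substituting each data point gives a linear system:
  a + b + c = 3
  16a + 4b + c = 36
  49a + 7b + c = 87
Solving the system yields a = 1, b = 6, c = -4.
So h(s) = s^2 + 6s - 4.
The leading coefficient is 1.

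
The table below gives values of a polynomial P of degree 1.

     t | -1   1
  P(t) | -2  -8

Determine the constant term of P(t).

Write P(t) = at + b. Substituting each data point gives a linear system:
  -a + b = -2
  a + b = -8
Solving the system yields a = -3, b = -5.
So P(t) = -3t - 5.
The constant term is -5.

-5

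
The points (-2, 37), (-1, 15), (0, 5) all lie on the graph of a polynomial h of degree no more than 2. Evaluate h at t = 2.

21

Forward differences of the values at t = -2, -1, 0:
  h  : 37  15  5
  Δ  : -22  -10
  Δ^2: 12
The second differences are constant, confirming degree 2.
Interpolating (Newton forward form) and evaluating at t = 2 gives h(2) = 21.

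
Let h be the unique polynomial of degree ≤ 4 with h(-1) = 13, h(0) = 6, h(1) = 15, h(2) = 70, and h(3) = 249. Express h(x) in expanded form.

Write h(x) = ax^4 + bx^3 + cx^2 + dx + e. Substituting each data point gives a linear system:
  a - b + c - d + e = 13
  e = 6
  a + b + c + d + e = 15
  16a + 8b + 4c + 2d + e = 70
  81a + 27b + 9c + 3d + e = 249
Solving the system yields a = 2, b = 1, c = 6, d = 0, e = 6.
So h(x) = 2x^4 + x^3 + 6x^2 + 6.
Check: h(3) = 249. ✓

h(x) = 2x^4 + x^3 + 6x^2 + 6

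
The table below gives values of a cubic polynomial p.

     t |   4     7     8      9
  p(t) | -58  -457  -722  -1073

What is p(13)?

Using the Lagrange interpolation formula with nodes 4, 7, 8, 9:
  L_0(t) = (t - 7)(t - 8)(t - 9) / -60
  L_1(t) = (t - 4)(t - 8)(t - 9) / 6
  L_2(t) = (t - 4)(t - 7)(t - 9) / -4
  L_3(t) = (t - 4)(t - 7)(t - 8) / 10
Then p(t) = -58·L_0(t) - 457·L_1(t) - 722·L_2(t) - 1073·L_3(t).
Expanding and collecting terms gives p(t) = -2t^3 + 5t^2 - 2t - 2.
Evaluating at t = 13: p(13) = -3577.

-3577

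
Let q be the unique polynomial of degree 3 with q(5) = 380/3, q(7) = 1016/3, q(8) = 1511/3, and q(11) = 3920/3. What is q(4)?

203/3

Using the Lagrange interpolation formula with nodes 5, 7, 8, 11:
  L_0(n) = (n - 7)(n - 8)(n - 11) / -36
  L_1(n) = (n - 5)(n - 8)(n - 11) / 8
  L_2(n) = (n - 5)(n - 7)(n - 11) / -9
  L_3(n) = (n - 5)(n - 7)(n - 8) / 72
Then q(n) = 380/3·L_0(n) + 1016/3·L_1(n) + 1511/3·L_2(n) + 3920/3·L_3(n).
Expanding and collecting terms gives q(n) = n³ - (1/3)n² + n + 5.
Evaluating at n = 4: q(4) = 203/3.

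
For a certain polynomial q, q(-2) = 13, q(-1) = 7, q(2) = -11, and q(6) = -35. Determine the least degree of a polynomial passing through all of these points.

1

Divided differences on the nodes -2, -1, 2, 6:
  order 0: 13  7  -11  -35
  order 1: -6  -6  -6
  order 2: 0  0
  order 3: 0
The order-1 divided differences are all -6 (nonzero) and every higher order vanishes, so the data lies on a polynomial of degree exactly 1.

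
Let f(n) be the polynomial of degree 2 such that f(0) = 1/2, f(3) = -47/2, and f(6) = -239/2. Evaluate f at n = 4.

-95/2

Write f(n) = an^2 + bn + c. Substituting each data point gives a linear system:
  c = 1/2
  9a + 3b + c = -47/2
  36a + 6b + c = -239/2
Solving the system yields a = -4, b = 4, c = 1/2.
So f(n) = -4n² + 4n + 1/2.
Then f(4) = -95/2.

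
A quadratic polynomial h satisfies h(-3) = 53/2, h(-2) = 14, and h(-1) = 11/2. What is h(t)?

Write h(t) = at^2 + bt + c. Substituting each data point gives a linear system:
  9a - 3b + c = 53/2
  4a - 2b + c = 14
  a - b + c = 11/2
Solving the system yields a = 2, b = -5/2, c = 1.
So h(t) = 2t² - (5/2)t + 1.
Check: h(-2) = 14. ✓

h(t) = 2t^2 - (5/2)t + 1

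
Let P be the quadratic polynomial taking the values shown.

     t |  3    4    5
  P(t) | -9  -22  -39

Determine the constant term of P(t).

Write P(t) = at^2 + bt + c. Substituting each data point gives a linear system:
  9a + 3b + c = -9
  16a + 4b + c = -22
  25a + 5b + c = -39
Solving the system yields a = -2, b = 1, c = 6.
So P(t) = -2t² + t + 6.
The constant term is 6.

6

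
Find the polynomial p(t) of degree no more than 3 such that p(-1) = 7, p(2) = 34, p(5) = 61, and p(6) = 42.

p(t) = -t^3 + 6t^2 + 6t + 6

Write p(t) = at^3 + bt^2 + ct + d. Substituting each data point gives a linear system:
  -a + b - c + d = 7
  8a + 4b + 2c + d = 34
  125a + 25b + 5c + d = 61
  216a + 36b + 6c + d = 42
Solving the system yields a = -1, b = 6, c = 6, d = 6.
So p(t) = -t^3 + 6t^2 + 6t + 6.
Check: p(6) = 42. ✓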